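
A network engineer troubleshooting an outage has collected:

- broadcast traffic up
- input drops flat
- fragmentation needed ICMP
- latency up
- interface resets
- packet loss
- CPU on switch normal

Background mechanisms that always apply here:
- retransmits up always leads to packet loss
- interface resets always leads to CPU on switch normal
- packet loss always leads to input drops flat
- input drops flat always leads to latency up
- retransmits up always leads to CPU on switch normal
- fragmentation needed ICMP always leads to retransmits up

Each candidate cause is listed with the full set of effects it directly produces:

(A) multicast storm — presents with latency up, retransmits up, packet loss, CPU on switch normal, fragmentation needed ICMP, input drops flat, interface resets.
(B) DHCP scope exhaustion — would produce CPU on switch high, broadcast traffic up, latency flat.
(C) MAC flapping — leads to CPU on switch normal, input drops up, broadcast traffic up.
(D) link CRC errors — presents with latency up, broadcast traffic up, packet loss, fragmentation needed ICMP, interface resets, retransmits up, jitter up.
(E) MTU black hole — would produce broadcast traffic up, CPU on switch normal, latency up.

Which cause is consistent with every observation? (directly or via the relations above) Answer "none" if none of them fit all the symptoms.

D

Per-candidate check:
(A) multicast storm — does not account for broadcast traffic up
(B) DHCP scope exhaustion — broadcast traffic up match; input drops flat miss; fragmentation needed ICMP miss; latency up miss; interface resets miss; packet loss miss; CPU on switch normal miss
(C) MAC flapping — broadcast traffic up match; input drops flat miss; fragmentation needed ICMP miss; latency up miss; interface resets miss; packet loss miss; CPU on switch normal match
(D) link CRC errors — accounts for every observation (input drops flat by packet loss → input drops flat)
(E) MTU black hole — does not account for input drops flat, fragmentation needed ICMP, interface resets, packet loss
(D) alone accounts for all the evidence.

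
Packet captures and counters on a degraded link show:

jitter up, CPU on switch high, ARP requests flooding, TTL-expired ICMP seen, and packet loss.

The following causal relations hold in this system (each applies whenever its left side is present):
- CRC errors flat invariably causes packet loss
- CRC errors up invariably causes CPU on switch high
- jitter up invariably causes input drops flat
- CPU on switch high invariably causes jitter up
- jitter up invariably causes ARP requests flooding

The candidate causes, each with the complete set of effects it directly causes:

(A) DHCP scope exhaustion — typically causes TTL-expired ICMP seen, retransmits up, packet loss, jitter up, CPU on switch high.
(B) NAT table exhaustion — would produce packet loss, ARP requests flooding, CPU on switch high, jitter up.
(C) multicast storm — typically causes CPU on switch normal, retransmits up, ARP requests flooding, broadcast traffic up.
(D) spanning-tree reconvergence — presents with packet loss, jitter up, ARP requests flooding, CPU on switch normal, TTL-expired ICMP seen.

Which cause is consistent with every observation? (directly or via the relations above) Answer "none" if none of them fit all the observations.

For each candidate, compare predicted effects to what was observed:
(A) DHCP scope exhaustion — jitter up ✓; CPU on switch high ✓; ARP requests flooding ✓ (through jitter up → ARP requests flooding); TTL-expired ICMP seen ✓; packet loss ✓
(B) NAT table exhaustion — does not account for TTL-expired ICMP seen
(C) multicast storm — jitter up ✗; CPU on switch high ✗; ARP requests flooding ✓; TTL-expired ICMP seen ✗; packet loss ✗
(D) spanning-tree reconvergence — fails on CPU on switch high (predicts CPU on switch normal, not CPU on switch high)
(A) alone accounts for all the evidence.

A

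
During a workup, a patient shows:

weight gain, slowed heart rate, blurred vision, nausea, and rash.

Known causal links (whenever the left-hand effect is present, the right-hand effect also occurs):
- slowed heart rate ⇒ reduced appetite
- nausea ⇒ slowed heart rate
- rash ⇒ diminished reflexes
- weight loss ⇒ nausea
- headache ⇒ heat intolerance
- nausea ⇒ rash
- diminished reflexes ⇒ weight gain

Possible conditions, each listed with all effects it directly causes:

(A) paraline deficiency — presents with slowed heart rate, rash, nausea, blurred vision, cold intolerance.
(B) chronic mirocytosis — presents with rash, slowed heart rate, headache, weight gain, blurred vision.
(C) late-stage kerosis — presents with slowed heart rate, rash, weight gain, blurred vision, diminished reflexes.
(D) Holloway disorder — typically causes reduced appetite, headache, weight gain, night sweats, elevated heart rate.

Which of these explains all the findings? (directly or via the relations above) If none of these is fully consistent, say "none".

Checking each candidate against the observations:
(A) paraline deficiency — accounts for every observation (weight gain by rash → diminished reflexes → weight gain)
(B) chronic mirocytosis — weight gain match; slowed heart rate match; blurred vision match; nausea miss; rash match
(C) late-stage kerosis — does not account for nausea
(D) Holloway disorder — weight gain match; slowed heart rate miss; blurred vision miss; nausea miss; rash miss
(A) is the only candidate with no mismatches.

A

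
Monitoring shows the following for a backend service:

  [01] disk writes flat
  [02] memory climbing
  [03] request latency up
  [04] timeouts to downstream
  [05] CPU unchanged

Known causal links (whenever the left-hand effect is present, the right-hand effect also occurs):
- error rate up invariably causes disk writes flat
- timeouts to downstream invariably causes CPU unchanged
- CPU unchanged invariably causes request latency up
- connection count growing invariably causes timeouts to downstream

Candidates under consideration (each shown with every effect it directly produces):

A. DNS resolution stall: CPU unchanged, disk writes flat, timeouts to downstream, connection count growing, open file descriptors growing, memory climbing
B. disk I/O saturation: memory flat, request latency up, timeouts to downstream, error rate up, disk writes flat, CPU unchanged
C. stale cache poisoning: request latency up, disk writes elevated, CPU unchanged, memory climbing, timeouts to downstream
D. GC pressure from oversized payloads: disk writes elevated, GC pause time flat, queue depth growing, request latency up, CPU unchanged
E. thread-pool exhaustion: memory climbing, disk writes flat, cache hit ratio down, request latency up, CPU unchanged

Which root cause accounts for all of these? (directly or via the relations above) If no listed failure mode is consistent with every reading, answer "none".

Checking each candidate against the observations:
(A) DNS resolution stall — disk writes flat yes; memory climbing yes; request latency up yes (through CPU unchanged → request latency up); timeouts to downstream yes; CPU unchanged yes
(B) disk I/O saturation — fails on memory climbing (predicts memory flat, not memory climbing)
(C) stale cache poisoning — disk writes flat NO; memory climbing yes; request latency up yes; timeouts to downstream yes; CPU unchanged yes
(D) GC pressure from oversized payloads — disk writes flat NO; memory climbing NO; request latency up yes; timeouts to downstream NO; CPU unchanged yes
(E) thread-pool exhaustion — does not account for timeouts to downstream
Only (A) is consistent with every observation.

A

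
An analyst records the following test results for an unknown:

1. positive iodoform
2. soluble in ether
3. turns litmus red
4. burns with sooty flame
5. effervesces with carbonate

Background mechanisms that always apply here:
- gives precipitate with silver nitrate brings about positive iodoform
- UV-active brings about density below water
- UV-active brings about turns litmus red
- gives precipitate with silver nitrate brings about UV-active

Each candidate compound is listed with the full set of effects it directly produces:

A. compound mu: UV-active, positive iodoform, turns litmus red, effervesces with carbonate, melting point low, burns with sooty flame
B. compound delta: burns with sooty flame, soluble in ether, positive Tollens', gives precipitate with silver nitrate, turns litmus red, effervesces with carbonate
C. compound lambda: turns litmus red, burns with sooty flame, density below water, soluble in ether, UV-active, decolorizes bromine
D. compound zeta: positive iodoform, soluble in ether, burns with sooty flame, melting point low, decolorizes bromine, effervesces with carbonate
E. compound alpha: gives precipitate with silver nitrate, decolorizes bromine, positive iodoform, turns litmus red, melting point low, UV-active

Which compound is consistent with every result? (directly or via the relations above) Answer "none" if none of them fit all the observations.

Checking each candidate against the observations:
(A) compound mu — positive iodoform +; soluble in ether -; turns litmus red +; burns with sooty flame +; effervesces with carbonate +
(B) compound delta — positive iodoform + (via gives precipitate with silver nitrate → positive iodoform); soluble in ether +; turns litmus red +; burns with sooty flame +; effervesces with carbonate +
(C) compound lambda — positive iodoform -; soluble in ether +; turns litmus red +; burns with sooty flame +; effervesces with carbonate -
(D) compound zeta — positive iodoform +; soluble in ether +; turns litmus red -; burns with sooty flame +; effervesces with carbonate +
(E) compound alpha — does not account for soluble in ether, burns with sooty flame, effervesces with carbonate
(B) alone accounts for all the evidence.

B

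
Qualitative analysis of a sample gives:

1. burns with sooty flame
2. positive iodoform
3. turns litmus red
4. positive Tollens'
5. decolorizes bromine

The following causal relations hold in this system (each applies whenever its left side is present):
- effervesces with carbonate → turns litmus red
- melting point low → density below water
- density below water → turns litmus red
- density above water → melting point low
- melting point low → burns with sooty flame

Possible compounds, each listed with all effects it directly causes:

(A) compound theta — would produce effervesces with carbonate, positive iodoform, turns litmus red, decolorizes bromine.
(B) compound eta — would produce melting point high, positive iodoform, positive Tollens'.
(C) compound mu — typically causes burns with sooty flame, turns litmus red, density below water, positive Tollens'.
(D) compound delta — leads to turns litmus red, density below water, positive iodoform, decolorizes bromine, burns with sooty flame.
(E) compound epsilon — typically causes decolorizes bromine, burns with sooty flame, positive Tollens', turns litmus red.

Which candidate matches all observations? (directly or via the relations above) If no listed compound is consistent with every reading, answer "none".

For each candidate, compare predicted effects to what was observed:
(A) compound theta — burns with sooty flame -; positive iodoform +; turns litmus red +; positive Tollens' -; decolorizes bromine +
(B) compound eta — does not account for burns with sooty flame, turns litmus red, decolorizes bromine
(C) compound mu — burns with sooty flame +; positive iodoform -; turns litmus red +; positive Tollens' +; decolorizes bromine -
(D) compound delta — does not account for positive Tollens'
(E) compound epsilon — does not account for positive iodoform
No candidate is consistent with all observations.

none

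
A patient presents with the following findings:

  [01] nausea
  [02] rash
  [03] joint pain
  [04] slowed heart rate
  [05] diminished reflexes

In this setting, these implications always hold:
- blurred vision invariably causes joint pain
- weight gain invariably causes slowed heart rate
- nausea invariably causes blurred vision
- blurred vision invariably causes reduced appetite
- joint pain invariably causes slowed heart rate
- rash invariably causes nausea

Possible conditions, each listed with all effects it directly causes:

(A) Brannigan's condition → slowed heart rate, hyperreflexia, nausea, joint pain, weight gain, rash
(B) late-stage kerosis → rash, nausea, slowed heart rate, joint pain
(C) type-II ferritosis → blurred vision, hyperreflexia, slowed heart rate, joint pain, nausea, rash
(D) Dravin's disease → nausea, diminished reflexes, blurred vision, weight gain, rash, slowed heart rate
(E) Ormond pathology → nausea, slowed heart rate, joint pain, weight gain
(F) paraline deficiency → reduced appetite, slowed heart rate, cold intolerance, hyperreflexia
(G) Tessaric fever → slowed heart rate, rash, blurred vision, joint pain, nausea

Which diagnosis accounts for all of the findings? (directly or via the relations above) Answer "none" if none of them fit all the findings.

Checking each candidate against the observations:
(A) Brannigan's condition — nausea match; rash match; joint pain match; slowed heart rate match; diminished reflexes miss
(B) late-stage kerosis — nausea match; rash match; joint pain match; slowed heart rate match; diminished reflexes miss
(C) type-II ferritosis — nausea match; rash match; joint pain match; slowed heart rate match; diminished reflexes miss
(D) Dravin's disease — nausea match; rash match; joint pain match (through blurred vision → joint pain); slowed heart rate match; diminished reflexes match
(E) Ormond pathology — does not account for rash, diminished reflexes
(F) paraline deficiency — fails on nausea, rash, joint pain, diminished reflexes (predicts hyperreflexia, not diminished reflexes)
(G) Tessaric fever — does not account for diminished reflexes
(D) is the only candidate with no mismatches.

D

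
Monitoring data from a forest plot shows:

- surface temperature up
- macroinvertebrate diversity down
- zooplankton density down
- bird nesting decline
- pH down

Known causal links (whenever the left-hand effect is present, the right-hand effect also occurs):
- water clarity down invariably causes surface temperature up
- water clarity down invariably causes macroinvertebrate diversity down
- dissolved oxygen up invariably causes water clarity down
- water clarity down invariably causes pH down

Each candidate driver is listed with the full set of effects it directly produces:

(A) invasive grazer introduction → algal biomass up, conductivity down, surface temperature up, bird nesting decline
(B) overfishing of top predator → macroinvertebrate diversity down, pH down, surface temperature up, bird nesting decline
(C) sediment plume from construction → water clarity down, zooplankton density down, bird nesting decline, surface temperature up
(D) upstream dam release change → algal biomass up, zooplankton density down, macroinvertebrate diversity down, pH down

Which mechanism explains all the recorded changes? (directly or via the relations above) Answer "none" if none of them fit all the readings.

Per-candidate check:
(A) invasive grazer introduction — does not account for macroinvertebrate diversity down, zooplankton density down, pH down
(B) overfishing of top predator — does not account for zooplankton density down
(C) sediment plume from construction — accounts for every observation (macroinvertebrate diversity down by water clarity down → macroinvertebrate diversity down)
(D) upstream dam release change — does not account for surface temperature up, bird nesting decline
Only (C) is consistent with every observation.

C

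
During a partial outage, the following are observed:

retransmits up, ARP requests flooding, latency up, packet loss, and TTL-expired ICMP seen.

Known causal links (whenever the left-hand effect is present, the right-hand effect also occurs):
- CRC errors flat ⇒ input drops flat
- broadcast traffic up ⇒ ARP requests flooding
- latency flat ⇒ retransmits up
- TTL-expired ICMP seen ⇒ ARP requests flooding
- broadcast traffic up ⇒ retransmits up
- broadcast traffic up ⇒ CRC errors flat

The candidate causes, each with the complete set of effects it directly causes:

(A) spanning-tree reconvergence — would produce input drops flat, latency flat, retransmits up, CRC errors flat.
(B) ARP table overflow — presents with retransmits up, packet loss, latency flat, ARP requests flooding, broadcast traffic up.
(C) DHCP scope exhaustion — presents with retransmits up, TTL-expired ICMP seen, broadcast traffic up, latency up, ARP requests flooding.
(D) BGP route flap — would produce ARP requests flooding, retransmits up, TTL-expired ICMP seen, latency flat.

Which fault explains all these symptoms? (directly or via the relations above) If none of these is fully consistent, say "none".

none

Per-candidate check:
(A) spanning-tree reconvergence — retransmits up yes; ARP requests flooding NO; latency up NO; packet loss NO; TTL-expired ICMP seen NO
(B) ARP table overflow — fails on latency up, TTL-expired ICMP seen (predicts latency flat, not latency up)
(C) DHCP scope exhaustion — does not account for packet loss
(D) BGP route flap — retransmits up yes; ARP requests flooding yes; latency up NO; packet loss NO; TTL-expired ICMP seen yes
None of the listed candidates fits everything.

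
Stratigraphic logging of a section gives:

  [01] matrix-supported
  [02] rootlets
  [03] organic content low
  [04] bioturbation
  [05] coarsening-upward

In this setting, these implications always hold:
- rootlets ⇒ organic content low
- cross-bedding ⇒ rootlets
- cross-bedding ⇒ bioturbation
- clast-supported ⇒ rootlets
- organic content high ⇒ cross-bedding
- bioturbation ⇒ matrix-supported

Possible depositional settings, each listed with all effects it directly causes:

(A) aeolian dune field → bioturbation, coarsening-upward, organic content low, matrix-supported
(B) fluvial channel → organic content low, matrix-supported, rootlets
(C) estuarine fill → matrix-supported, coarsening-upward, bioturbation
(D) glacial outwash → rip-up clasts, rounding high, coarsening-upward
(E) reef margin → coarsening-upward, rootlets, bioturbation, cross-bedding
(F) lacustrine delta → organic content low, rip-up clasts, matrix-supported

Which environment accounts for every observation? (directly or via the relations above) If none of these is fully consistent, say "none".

For each candidate, compare predicted effects to what was observed:
(A) aeolian dune field — matrix-supported match; rootlets miss; organic content low match; bioturbation match; coarsening-upward match
(B) fluvial channel — matrix-supported match; rootlets match; organic content low match; bioturbation miss; coarsening-upward miss
(C) estuarine fill — matrix-supported match; rootlets miss; organic content low miss; bioturbation match; coarsening-upward match
(D) glacial outwash — does not account for matrix-supported, rootlets, organic content low, bioturbation
(E) reef margin — accounts for every observation (matrix-supported by bioturbation → matrix-supported)
(F) lacustrine delta — does not account for rootlets, bioturbation, coarsening-upward
Only (E) is consistent with every observation.

E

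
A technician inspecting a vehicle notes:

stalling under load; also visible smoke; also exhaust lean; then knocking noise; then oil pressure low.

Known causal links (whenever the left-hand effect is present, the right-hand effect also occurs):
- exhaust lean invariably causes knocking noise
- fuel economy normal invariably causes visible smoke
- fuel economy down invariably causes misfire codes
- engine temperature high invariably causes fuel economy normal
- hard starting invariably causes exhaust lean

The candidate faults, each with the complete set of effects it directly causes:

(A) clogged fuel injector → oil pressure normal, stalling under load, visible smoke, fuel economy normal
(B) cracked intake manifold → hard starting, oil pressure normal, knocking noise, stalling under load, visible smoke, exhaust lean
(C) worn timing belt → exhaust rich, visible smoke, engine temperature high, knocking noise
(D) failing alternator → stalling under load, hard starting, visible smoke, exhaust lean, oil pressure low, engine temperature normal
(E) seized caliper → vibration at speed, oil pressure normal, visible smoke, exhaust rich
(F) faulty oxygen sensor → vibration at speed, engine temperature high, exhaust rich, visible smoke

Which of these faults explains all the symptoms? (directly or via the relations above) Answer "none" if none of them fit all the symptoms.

For each candidate, compare predicted effects to what was observed:
(A) clogged fuel injector — stalling under load yes; visible smoke yes; exhaust lean NO; knocking noise NO; oil pressure low NO
(B) cracked intake manifold — fails on oil pressure low (predicts oil pressure normal, not oil pressure low)
(C) worn timing belt — stalling under load NO; visible smoke yes; exhaust lean NO; knocking noise yes; oil pressure low NO
(D) failing alternator — accounts for every observation (knocking noise by exhaust lean → knocking noise)
(E) seized caliper — stalling under load NO; visible smoke yes; exhaust lean NO; knocking noise NO; oil pressure low NO
(F) faulty oxygen sensor — fails on stalling under load, exhaust lean, knocking noise, oil pressure low (predicts exhaust rich, not exhaust lean)
Only (D) is consistent with every observation.

D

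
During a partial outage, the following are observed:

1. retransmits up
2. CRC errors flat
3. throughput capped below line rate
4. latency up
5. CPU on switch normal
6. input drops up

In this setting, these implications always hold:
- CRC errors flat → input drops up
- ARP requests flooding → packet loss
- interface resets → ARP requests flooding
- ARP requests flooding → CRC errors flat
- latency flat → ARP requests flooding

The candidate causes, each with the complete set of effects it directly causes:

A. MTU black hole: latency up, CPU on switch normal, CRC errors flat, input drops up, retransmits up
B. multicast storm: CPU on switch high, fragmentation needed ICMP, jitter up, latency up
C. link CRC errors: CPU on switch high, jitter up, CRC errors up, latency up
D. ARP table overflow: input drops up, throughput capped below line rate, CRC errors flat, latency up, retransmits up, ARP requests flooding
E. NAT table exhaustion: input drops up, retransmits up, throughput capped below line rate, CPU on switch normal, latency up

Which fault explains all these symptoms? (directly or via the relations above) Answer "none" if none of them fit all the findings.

Testing each hypothesis:
(A) MTU black hole — does not account for throughput capped below line rate
(B) multicast storm — retransmits up ✗; CRC errors flat ✗; throughput capped below line rate ✗; latency up ✓; CPU on switch normal ✗; input drops up ✗
(C) link CRC errors — fails on retransmits up, CRC errors flat, throughput capped below line rate, CPU on switch normal, input drops up (predicts CRC errors up, not CRC errors flat; predicts CPU on switch high, not CPU on switch normal)
(D) ARP table overflow — does not account for CPU on switch normal
(E) NAT table exhaustion — retransmits up ✓; CRC errors flat ✗; throughput capped below line rate ✓; latency up ✓; CPU on switch normal ✓; input drops up ✓
None of the listed candidates fits everything.

none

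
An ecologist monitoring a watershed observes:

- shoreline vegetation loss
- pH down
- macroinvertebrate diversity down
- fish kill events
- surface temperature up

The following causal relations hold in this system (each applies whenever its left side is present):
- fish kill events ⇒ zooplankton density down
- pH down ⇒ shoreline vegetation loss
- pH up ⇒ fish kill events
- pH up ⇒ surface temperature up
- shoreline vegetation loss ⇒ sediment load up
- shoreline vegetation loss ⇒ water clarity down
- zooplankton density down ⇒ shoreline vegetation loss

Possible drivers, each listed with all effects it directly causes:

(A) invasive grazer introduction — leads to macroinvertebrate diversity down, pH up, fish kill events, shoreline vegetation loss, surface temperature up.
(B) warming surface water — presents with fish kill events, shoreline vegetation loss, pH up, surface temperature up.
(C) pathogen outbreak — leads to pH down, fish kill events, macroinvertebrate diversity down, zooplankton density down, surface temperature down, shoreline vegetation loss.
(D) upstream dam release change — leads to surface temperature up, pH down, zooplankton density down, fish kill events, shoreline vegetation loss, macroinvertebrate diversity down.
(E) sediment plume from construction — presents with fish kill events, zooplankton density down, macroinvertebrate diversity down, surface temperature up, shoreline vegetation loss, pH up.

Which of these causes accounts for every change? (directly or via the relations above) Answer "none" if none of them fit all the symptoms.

Checking each candidate against the observations:
(A) invasive grazer introduction — shoreline vegetation loss +; pH down -; macroinvertebrate diversity down +; fish kill events +; surface temperature up +
(B) warming surface water — shoreline vegetation loss +; pH down -; macroinvertebrate diversity down -; fish kill events +; surface temperature up +
(C) pathogen outbreak — fails on surface temperature up (predicts surface temperature down, not surface temperature up)
(D) upstream dam release change — shoreline vegetation loss +; pH down +; macroinvertebrate diversity down +; fish kill events +; surface temperature up +
(E) sediment plume from construction — fails on pH down (predicts pH up, not pH down)
(D) alone accounts for all the evidence.

D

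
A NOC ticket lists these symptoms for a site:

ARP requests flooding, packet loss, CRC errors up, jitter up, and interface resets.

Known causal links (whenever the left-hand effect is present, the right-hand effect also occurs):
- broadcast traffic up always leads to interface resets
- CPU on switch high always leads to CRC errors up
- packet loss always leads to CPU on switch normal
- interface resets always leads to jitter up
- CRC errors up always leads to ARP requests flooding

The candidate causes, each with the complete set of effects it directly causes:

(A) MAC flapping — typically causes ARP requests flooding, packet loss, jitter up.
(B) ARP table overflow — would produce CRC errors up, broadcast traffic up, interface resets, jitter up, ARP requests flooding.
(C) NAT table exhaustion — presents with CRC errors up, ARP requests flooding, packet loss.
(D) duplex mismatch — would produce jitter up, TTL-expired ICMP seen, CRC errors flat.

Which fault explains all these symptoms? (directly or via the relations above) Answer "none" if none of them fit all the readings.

Testing each hypothesis:
(A) MAC flapping — does not account for CRC errors up, interface resets
(B) ARP table overflow — ARP requests flooding yes; packet loss NO; CRC errors up yes; jitter up yes; interface resets yes
(C) NAT table exhaustion — ARP requests flooding yes; packet loss yes; CRC errors up yes; jitter up NO; interface resets NO
(D) duplex mismatch — ARP requests flooding NO; packet loss NO; CRC errors up NO; jitter up yes; interface resets NO
No candidate is consistent with all observations.

none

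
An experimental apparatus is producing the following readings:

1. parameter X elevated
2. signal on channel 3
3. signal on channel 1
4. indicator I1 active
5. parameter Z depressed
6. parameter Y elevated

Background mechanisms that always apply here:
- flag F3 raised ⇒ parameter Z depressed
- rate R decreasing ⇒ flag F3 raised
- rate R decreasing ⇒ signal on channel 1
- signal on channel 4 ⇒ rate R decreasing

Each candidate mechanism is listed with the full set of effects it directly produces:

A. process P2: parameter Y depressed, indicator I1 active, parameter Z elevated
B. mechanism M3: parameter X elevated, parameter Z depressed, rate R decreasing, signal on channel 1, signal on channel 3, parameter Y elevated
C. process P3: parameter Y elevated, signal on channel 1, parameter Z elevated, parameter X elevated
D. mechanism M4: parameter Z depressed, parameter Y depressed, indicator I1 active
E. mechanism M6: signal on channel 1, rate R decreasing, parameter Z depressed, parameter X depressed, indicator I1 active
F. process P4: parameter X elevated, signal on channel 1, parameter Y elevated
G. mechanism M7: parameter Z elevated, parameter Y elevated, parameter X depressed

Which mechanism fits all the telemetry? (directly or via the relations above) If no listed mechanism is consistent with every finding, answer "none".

Testing each hypothesis:
(A) process P2 — parameter X elevated -; signal on channel 3 -; signal on channel 1 -; indicator I1 active +; parameter Z depressed -; parameter Y elevated -
(B) mechanism M3 — parameter X elevated +; signal on channel 3 +; signal on channel 1 +; indicator I1 active -; parameter Z depressed +; parameter Y elevated +
(C) process P3 — parameter X elevated +; signal on channel 3 -; signal on channel 1 +; indicator I1 active -; parameter Z depressed -; parameter Y elevated +
(D) mechanism M4 — parameter X elevated -; signal on channel 3 -; signal on channel 1 -; indicator I1 active +; parameter Z depressed +; parameter Y elevated -
(E) mechanism M6 — fails on parameter X elevated, signal on channel 3, parameter Y elevated (predicts parameter X depressed, not parameter X elevated)
(F) process P4 — parameter X elevated +; signal on channel 3 -; signal on channel 1 +; indicator I1 active -; parameter Z depressed -; parameter Y elevated +
(G) mechanism M7 — parameter X elevated -; signal on channel 3 -; signal on channel 1 -; indicator I1 active -; parameter Z depressed -; parameter Y elevated +
Every candidate fails on at least one observation.

none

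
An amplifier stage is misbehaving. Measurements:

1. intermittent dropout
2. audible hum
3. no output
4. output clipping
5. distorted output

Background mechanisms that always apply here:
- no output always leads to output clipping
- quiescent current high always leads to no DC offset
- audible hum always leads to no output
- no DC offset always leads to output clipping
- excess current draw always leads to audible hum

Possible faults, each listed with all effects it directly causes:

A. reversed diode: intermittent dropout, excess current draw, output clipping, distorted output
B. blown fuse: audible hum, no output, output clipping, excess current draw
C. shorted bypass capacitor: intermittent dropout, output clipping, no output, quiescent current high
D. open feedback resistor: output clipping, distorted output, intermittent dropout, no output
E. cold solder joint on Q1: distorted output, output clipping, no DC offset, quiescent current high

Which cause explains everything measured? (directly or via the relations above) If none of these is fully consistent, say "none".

For each candidate, compare predicted effects to what was observed:
(A) reversed diode — accounts for every observation (audible hum by excess current draw → audible hum)
(B) blown fuse — intermittent dropout NO; audible hum yes; no output yes; output clipping yes; distorted output NO
(C) shorted bypass capacitor — does not account for audible hum, distorted output
(D) open feedback resistor — does not account for audible hum
(E) cold solder joint on Q1 — intermittent dropout NO; audible hum NO; no output NO; output clipping yes; distorted output yes
(A) alone accounts for all the evidence.

A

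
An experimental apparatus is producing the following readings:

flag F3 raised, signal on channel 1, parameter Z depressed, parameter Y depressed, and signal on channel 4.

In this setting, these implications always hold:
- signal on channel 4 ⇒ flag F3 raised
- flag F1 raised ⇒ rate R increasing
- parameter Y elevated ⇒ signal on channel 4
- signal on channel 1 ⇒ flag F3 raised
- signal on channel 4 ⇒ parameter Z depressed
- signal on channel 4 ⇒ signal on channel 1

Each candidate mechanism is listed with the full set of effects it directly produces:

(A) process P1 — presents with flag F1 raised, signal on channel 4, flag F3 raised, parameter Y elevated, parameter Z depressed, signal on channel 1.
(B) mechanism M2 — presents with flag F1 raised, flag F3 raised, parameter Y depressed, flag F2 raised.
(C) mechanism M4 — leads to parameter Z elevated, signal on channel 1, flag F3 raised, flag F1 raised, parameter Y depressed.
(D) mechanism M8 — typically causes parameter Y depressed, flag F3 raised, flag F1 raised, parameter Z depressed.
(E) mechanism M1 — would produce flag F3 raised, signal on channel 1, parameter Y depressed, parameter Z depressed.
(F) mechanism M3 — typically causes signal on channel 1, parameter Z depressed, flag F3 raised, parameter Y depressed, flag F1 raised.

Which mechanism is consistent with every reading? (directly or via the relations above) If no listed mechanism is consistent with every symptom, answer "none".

Testing each hypothesis:
(A) process P1 — fails on parameter Y depressed (predicts parameter Y elevated, not parameter Y depressed)
(B) mechanism M2 — flag F3 raised ✓; signal on channel 1 ✗; parameter Z depressed ✗; parameter Y depressed ✓; signal on channel 4 ✗
(C) mechanism M4 — fails on parameter Z depressed, signal on channel 4 (predicts parameter Z elevated, not parameter Z depressed)
(D) mechanism M8 — flag F3 raised ✓; signal on channel 1 ✗; parameter Z depressed ✓; parameter Y depressed ✓; signal on channel 4 ✗
(E) mechanism M1 — flag F3 raised ✓; signal on channel 1 ✓; parameter Z depressed ✓; parameter Y depressed ✓; signal on channel 4 ✗
(F) mechanism M3 — flag F3 raised ✓; signal on channel 1 ✓; parameter Z depressed ✓; parameter Y depressed ✓; signal on channel 4 ✗
None of the listed candidates fits everything.

none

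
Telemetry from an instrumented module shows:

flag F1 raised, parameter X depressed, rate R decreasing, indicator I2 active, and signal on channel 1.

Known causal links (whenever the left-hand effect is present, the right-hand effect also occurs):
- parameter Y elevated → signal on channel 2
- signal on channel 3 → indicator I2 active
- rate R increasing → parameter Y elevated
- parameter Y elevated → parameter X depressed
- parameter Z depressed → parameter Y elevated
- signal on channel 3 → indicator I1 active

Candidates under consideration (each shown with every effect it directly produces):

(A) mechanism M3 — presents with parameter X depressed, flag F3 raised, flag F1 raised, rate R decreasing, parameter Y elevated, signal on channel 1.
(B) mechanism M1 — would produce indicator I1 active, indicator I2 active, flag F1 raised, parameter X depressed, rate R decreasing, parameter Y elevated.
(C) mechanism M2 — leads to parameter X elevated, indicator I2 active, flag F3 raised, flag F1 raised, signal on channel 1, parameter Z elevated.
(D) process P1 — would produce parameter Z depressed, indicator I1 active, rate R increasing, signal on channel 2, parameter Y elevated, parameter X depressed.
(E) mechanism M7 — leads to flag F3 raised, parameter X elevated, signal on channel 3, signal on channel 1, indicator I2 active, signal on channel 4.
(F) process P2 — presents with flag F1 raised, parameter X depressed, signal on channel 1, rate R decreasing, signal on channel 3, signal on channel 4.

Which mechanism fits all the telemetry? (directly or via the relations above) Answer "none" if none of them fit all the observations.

Per-candidate check:
(A) mechanism M3 — flag F1 raised ✓; parameter X depressed ✓; rate R decreasing ✓; indicator I2 active ✗; signal on channel 1 ✓
(B) mechanism M1 — flag F1 raised ✓; parameter X depressed ✓; rate R decreasing ✓; indicator I2 active ✓; signal on channel 1 ✗
(C) mechanism M2 — fails on parameter X depressed, rate R decreasing (predicts parameter X elevated, not parameter X depressed)
(D) process P1 — flag F1 raised ✗; parameter X depressed ✓; rate R decreasing ✗; indicator I2 active ✗; signal on channel 1 ✗
(E) mechanism M7 — flag F1 raised ✗; parameter X depressed ✗; rate R decreasing ✗; indicator I2 active ✓; signal on channel 1 ✓
(F) process P2 — flag F1 raised ✓; parameter X depressed ✓; rate R decreasing ✓; indicator I2 active ✓ (by signal on channel 3 → indicator I2 active); signal on channel 1 ✓
(F) is the only candidate with no mismatches.

F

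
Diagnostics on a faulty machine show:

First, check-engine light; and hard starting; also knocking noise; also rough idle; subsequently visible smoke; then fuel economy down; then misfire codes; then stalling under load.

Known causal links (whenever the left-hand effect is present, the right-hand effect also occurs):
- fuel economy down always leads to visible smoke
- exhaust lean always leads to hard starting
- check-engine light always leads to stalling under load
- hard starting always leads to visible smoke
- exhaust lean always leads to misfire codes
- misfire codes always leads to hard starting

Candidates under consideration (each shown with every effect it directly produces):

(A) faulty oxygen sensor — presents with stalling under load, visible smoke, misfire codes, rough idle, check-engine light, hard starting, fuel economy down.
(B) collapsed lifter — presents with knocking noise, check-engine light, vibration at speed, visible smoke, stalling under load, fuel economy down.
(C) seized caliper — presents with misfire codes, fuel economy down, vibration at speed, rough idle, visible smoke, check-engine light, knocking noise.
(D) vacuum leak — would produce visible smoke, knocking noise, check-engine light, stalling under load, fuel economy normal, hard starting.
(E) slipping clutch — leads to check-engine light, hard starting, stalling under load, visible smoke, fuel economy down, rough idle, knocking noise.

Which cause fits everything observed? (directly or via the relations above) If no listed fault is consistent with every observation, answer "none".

Per-candidate check:
(A) faulty oxygen sensor — check-engine light yes; hard starting yes; knocking noise NO; rough idle yes; visible smoke yes; fuel economy down yes; misfire codes yes; stalling under load yes
(B) collapsed lifter — does not account for hard starting, rough idle, misfire codes
(C) seized caliper — check-engine light yes; hard starting yes (by misfire codes → hard starting); knocking noise yes; rough idle yes; visible smoke yes; fuel economy down yes; misfire codes yes; stalling under load yes (by check-engine light → stalling under load)
(D) vacuum leak — check-engine light yes; hard starting yes; knocking noise yes; rough idle NO; visible smoke yes; fuel economy down NO; misfire codes NO; stalling under load yes
(E) slipping clutch — check-engine light yes; hard starting yes; knocking noise yes; rough idle yes; visible smoke yes; fuel economy down yes; misfire codes NO; stalling under load yes
(C) is the only candidate with no mismatches.

C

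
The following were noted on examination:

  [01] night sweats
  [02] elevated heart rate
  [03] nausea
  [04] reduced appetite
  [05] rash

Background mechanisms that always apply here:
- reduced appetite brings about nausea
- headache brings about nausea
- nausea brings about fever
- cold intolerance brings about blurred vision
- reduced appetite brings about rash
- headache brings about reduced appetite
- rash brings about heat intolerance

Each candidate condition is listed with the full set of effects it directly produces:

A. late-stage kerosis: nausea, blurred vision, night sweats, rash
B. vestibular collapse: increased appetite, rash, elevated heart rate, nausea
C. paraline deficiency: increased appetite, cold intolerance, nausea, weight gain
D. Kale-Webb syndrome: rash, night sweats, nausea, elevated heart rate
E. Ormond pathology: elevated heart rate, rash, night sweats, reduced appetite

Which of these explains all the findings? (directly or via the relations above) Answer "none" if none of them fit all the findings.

E

Per-candidate check:
(A) late-stage kerosis — does not account for elevated heart rate, reduced appetite
(B) vestibular collapse — fails on night sweats, reduced appetite (predicts increased appetite, not reduced appetite)
(C) paraline deficiency — night sweats NO; elevated heart rate NO; nausea yes; reduced appetite NO; rash NO
(D) Kale-Webb syndrome — does not account for reduced appetite
(E) Ormond pathology — night sweats yes; elevated heart rate yes; nausea yes (through reduced appetite → nausea); reduced appetite yes; rash yes
(E) alone accounts for all the evidence.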